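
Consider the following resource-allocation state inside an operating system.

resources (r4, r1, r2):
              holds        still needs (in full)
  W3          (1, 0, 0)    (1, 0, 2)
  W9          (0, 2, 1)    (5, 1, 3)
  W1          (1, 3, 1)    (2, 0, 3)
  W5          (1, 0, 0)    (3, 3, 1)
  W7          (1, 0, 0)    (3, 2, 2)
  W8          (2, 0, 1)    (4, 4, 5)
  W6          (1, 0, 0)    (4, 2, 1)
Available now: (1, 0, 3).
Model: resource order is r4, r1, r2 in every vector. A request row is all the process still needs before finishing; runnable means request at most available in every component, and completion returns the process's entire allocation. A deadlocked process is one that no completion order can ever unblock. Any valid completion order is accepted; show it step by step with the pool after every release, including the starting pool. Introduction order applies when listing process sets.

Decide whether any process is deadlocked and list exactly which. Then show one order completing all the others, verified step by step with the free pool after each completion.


No process is deadlocked.
Key observation: beginning at W3, releases accumulate fast enough that every process eventually fits.
The rest can finish in the order W3, W1, W5, W6, W9, W7, W8. Verifying each step:
  pool = (1, 0, 3)
  run W3 (needs (1, 0, 2), free (1, 0, 3)); after release of (1, 0, 0) the pool is (2, 0, 3)
  run W1 (needs (2, 0, 3), free (2, 0, 3)); after release of (1, 3, 1) the pool is (3, 3, 4)
  run W5 (needs (3, 3, 1), free (3, 3, 4)); after release of (1, 0, 0) the pool is (4, 3, 4)
  run W6 (needs (4, 2, 1), free (4, 3, 4)); after release of (1, 0, 0) the pool is (5, 3, 4)
  run W9 (needs (5, 1, 3), free (5, 3, 4)); after release of (0, 2, 1) the pool is (5, 5, 5)
  run W7 (needs (3, 2, 2), free (5, 5, 5)); after release of (1, 0, 0) the pool is (6, 5, 5)
  run W8 (needs (4, 4, 5), free (6, 5, 5)); after release of (2, 0, 1) the pool is (8, 5, 6)


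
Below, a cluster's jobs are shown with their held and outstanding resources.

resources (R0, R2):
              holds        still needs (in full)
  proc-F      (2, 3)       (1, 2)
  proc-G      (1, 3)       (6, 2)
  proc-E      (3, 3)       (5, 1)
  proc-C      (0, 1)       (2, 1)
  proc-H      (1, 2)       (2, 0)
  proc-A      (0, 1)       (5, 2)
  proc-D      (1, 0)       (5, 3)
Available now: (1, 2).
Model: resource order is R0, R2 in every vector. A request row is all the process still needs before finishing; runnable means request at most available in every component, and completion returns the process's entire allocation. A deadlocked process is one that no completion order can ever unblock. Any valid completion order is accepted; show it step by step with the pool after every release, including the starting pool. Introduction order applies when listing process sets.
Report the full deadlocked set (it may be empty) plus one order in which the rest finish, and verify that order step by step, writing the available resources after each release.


The deadlocked set is proc-G, proc-E, proc-A and proc-D.
Key observation: even finishing proc-F, proc-C, proc-H leaves just (4, 8) free — too little R0 for any of the remaining processes.
One completion order for the rest: proc-F, proc-C, proc-H. Check, step by step:
  pool = (1, 2)
  proc-F: need (1, 2) fits (1, 2); releases (2, 3), pool now (3, 5)
  proc-C: need (2, 1) fits (3, 5); releases (0, 1), pool now (3, 6)
  proc-H: need (2, 0) fits (3, 6); releases (1, 2), pool now (4, 8)
The stuck group stays short no matter what:
  proc-G cannot run: need (6, 2) vs free (4, 8) (insufficient R0)
  proc-E cannot run: need (5, 1) vs free (4, 8) (insufficient R0)
  proc-A cannot run: need (5, 2) vs free (4, 8) (insufficient R0)
  proc-D cannot run: need (5, 3) vs free (4, 8) (insufficient R0)


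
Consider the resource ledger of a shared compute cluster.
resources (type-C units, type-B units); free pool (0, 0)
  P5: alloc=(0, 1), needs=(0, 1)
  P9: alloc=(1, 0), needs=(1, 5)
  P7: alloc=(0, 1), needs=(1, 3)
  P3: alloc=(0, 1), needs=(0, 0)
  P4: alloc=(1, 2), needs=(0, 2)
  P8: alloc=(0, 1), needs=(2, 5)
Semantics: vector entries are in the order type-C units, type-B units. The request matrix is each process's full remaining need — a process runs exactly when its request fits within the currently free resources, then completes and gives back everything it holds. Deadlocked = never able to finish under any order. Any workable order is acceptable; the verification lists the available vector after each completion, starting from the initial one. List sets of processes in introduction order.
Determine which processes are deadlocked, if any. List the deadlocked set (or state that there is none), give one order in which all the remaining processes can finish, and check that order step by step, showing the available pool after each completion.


No process is deadlocked.
Key observation: P3 can run right away; the returned allocation unlocks the remaining processes in turn.
A valid finishing order for the others: P3, P5, P4, P7, P9, P8. Check, step by step:
  pool = (0, 0)
  P3: need (0, 0) fits (0, 0); releases (0, 1), pool now (0, 1)
  P5: need (0, 1) fits (0, 1); releases (0, 1), pool now (0, 2)
  P4: need (0, 2) fits (0, 2); releases (1, 2), pool now (1, 4)
  P7: need (1, 3) fits (1, 4); releases (0, 1), pool now (1, 5)
  P9: need (1, 5) fits (1, 5); releases (1, 0), pool now (2, 5)
  P8: need (2, 5) fits (2, 5); releases (0, 1), pool now (2, 6)


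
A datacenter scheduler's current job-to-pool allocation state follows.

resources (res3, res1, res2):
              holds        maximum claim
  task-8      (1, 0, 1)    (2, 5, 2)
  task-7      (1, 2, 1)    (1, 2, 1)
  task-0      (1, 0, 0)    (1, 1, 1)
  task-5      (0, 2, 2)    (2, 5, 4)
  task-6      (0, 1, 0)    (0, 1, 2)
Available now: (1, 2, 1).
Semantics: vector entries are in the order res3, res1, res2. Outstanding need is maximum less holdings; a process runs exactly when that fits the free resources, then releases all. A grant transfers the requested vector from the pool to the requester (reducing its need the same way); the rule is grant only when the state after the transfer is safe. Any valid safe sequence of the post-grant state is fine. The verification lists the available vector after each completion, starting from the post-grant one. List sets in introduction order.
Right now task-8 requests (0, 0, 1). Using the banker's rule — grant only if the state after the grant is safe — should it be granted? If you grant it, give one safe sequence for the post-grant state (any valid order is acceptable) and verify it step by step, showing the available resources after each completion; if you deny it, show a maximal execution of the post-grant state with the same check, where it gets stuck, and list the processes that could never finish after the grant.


DENY — the pretend-granted state is unsafe.
Key observation: after task-7, task-0 the pool peaks at (3, 4, 1), and each blocked process is short somewhere: task-8 on res1; task-5 on res2; task-6 on res2.
On the post-grant state, task-7, task-0 is a maximal run — nothing extends it. Walking it through:
  pool = (1, 2, 0)
  task-7 needs (0, 0, 0) <= (1, 2, 0) -> finishes; pool += (1, 2, 1) = (2, 4, 1)
  task-0 needs (0, 1, 1) <= (2, 4, 1) -> finishes; pool += (1, 0, 0) = (3, 4, 1)
  blocked: task-8 wants (1, 5, 0), pool (3, 4, 1) — not enough res1
  blocked: task-5 wants (2, 3, 2), pool (3, 4, 1) — not enough res2
  blocked: task-6 wants (0, 0, 2), pool (3, 4, 1) — not enough res2
Had the request been granted, task-8, task-5 and task-6 could never finish.


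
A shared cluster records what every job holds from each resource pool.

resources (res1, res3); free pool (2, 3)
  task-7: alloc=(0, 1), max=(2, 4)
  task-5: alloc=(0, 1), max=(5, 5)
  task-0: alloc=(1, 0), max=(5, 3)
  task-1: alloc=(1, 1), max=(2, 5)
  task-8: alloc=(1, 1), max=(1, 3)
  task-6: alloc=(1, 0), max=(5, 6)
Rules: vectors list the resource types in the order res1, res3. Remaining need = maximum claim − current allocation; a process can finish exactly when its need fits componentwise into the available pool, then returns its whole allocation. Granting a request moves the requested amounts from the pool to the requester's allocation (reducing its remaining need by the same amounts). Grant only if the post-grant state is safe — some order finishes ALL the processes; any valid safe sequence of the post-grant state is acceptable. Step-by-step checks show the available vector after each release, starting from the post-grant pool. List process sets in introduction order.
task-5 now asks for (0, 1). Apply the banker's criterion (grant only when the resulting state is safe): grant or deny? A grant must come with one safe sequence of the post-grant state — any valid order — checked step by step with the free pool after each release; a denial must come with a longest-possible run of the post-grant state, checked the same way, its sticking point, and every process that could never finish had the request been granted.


GRANT. The post-grant state is safe; one safe sequence: task-8, task-7, task-1, task-0, task-5, task-6.
Key observation: (2, 2) free after granting still covers task-8 first, and each release covers the next.
Verifying the post-grant state step by step:
  pool = (2, 2)
  task-8: need (0, 2) fits (2, 2); releases (1, 1), pool now (3, 3)
  task-7: need (2, 3) fits (3, 3); releases (0, 1), pool now (3, 4)
  task-1: need (1, 4) fits (3, 4); releases (1, 1), pool now (4, 5)
  task-0: need (4, 3) fits (4, 5); releases (1, 0), pool now (5, 5)
  task-5: need (5, 3) fits (5, 5); releases (0, 2), pool now (5, 7)
  task-6: need (4, 6) fits (5, 7); releases (1, 0), pool now (6, 7)


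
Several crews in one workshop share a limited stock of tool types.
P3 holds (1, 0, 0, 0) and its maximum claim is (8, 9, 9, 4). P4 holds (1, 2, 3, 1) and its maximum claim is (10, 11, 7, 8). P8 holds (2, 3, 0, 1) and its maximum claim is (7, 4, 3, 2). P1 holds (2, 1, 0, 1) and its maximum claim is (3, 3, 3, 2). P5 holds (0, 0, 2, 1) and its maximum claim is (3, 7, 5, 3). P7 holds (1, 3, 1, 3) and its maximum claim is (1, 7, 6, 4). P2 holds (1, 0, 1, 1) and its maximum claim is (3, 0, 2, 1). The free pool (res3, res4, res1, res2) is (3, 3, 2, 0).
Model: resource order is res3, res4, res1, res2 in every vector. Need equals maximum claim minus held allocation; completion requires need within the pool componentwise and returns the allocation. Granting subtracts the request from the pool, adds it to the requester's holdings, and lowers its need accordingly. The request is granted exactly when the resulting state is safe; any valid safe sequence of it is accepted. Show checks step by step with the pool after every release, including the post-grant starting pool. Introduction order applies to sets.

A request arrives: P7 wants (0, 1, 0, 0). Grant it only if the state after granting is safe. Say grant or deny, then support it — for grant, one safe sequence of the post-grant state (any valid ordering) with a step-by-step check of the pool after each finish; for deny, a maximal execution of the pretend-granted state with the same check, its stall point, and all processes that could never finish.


DENY: after the grant no complete ordering would exist.
Key observation: after P2, P1, P8 the pool peaks at (8, 6, 3, 3), and each blocked process is short somewhere: P3 on res4, res1, res2; P4 on res3, res4, res1, res2; P5 on res4; P7 on res1.
Pretend the grant happened; the run P2, P1, P8 goes as far as possible. Check, step by step:
  pool = (3, 2, 2, 0)
  run P2 (needs (2, 0, 1, 0), free (3, 2, 2, 0)); after release of (1, 0, 1, 1) the pool is (4, 2, 3, 1)
  run P1 (needs (1, 2, 3, 1), free (4, 2, 3, 1)); after release of (2, 1, 0, 1) the pool is (6, 3, 3, 2)
  run P8 (needs (5, 1, 3, 1), free (6, 3, 3, 2)); after release of (2, 3, 0, 1) the pool is (8, 6, 3, 3)
  P3 still needs (7, 9, 9, 4) but only (8, 6, 3, 3) is free — short on res4, res1 and res2
  P4 still needs (9, 9, 4, 7) but only (8, 6, 3, 3) is free — short on res3, res4, res1 and res2
  P5 still needs (3, 7, 3, 2) but only (8, 6, 3, 3) is free — short on res4
  P7 still needs (0, 3, 5, 1) but only (8, 6, 3, 3) is free — short on res1
Had the request been granted, P3, P4, P5 and P7 could never finish.


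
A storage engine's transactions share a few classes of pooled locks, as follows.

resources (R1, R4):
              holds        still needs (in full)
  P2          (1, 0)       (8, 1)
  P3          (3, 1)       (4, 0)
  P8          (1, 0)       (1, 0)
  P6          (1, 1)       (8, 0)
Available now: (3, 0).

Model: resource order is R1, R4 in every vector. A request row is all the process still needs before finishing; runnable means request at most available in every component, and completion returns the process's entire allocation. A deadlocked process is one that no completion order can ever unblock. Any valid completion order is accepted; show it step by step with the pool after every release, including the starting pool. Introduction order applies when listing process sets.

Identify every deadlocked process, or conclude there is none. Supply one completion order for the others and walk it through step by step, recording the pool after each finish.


Deadlocked set: P2 and P6.
Key observation: R1 is the bottleneck — with P8, P3 done the pool holds (7, 1), short of every remaining need.
One completion order for the rest: P8, P3. Check, step by step:
  pool = (3, 0)
  P8: need (1, 0) fits (3, 0); releases (1, 0), pool now (4, 0)
  P3: need (4, 0) fits (4, 0); releases (3, 1), pool now (7, 1)
None of the blocked processes ever fits:
  P2 cannot run: need (8, 1) vs free (7, 1) (insufficient R1)
  P6 cannot run: need (8, 0) vs free (7, 1) (insufficient R1)


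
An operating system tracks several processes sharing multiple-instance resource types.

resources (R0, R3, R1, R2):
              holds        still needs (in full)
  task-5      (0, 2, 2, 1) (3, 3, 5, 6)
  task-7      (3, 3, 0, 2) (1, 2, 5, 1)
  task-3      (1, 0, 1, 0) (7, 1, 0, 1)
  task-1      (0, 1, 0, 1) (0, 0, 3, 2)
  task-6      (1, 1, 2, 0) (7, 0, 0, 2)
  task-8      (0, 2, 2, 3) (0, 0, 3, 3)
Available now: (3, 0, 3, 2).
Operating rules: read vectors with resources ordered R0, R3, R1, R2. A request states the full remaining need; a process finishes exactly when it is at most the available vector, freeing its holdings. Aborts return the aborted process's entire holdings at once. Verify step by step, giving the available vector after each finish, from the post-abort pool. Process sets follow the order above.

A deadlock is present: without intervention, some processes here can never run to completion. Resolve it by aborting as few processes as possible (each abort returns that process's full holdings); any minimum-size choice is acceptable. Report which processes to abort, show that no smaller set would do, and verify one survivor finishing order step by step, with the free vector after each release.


Abort task-3.
Key observation: the returned (1, 0, 1, 0) from task-3 is what brings task-6 — unrunnable before, under any order — into play at step 4.
Minimality: the empty abort set fails — the state is deadlocked as it stands.
Survivors finish in the order: task-1, task-8, task-7, task-6, task-5. Check, step by step (pool after the aborts first):
  pool = (4, 0, 4, 2)
  task-1: need (0, 0, 3, 2) fits (4, 0, 4, 2); releases (0, 1, 0, 1), pool now (4, 1, 4, 3)
  task-8: need (0, 0, 3, 3) fits (4, 1, 4, 3); releases (0, 2, 2, 3), pool now (4, 3, 6, 6)
  task-7: need (1, 2, 5, 1) fits (4, 3, 6, 6); releases (3, 3, 0, 2), pool now (7, 6, 6, 8)
  task-6: need (7, 0, 0, 2) fits (7, 6, 6, 8); releases (1, 1, 2, 0), pool now (8, 7, 8, 8)
  task-5: need (3, 3, 5, 6) fits (8, 7, 8, 8); releases (0, 2, 2, 1), pool now (8, 9, 10, 9)


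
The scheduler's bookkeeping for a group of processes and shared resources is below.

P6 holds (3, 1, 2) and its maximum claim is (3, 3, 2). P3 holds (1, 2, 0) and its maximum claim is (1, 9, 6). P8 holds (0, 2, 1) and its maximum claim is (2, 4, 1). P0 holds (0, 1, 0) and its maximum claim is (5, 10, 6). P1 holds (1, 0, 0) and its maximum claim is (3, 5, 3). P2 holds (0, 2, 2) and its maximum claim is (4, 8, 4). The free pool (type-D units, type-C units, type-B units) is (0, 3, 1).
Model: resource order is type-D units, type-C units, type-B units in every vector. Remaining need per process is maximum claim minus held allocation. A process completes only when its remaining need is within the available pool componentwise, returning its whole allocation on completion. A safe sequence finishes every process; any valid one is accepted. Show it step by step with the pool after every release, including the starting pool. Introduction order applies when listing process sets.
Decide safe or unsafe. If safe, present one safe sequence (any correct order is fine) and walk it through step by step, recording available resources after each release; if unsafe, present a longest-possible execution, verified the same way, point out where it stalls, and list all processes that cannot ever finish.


SAFE, for example via the order P6, P8, P1, P2, P3, P0.
Key observation: reading the order forward, P2 is the first process whose need (4, 6, 2) meets the free pool (4, 6, 4) exactly on a resource it requests.
Verifying each step:
  pool = (0, 3, 1)
  P6: need (0, 2, 0) fits (0, 3, 1); releases (3, 1, 2), pool now (3, 4, 3)
  P8: need (2, 2, 0) fits (3, 4, 3); releases (0, 2, 1), pool now (3, 6, 4)
  P1: need (2, 5, 3) fits (3, 6, 4); releases (1, 0, 0), pool now (4, 6, 4)
  P2: need (4, 6, 2) fits (4, 6, 4); releases (0, 2, 2), pool now (4, 8, 6)
  P3: need (0, 7, 6) fits (4, 8, 6); releases (1, 2, 0), pool now (5, 10, 6)
  P0: need (5, 9, 6) fits (5, 10, 6); releases (0, 1, 0), pool now (5, 11, 6)


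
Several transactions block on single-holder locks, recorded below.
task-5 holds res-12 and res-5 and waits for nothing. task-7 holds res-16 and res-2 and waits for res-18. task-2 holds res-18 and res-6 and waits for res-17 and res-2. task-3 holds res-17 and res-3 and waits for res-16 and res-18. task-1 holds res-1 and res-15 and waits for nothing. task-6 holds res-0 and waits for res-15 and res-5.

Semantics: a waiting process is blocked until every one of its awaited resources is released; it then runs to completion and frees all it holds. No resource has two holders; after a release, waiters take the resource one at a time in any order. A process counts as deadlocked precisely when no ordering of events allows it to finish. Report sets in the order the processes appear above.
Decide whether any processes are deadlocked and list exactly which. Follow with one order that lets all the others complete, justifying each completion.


Deadlocked: task-7, task-2 and task-3.
Key observation: along task-7 -> task-2 -> task-7, each member waits on what the next one holds — a deadlock; task-3 is caught in further circular waits.
One completion order for the rest: task-5, task-1, task-6.
Walking it through:
  run task-5 (it waits on nothing); releases res-12 and res-5
  run task-1 (it waits on nothing); releases res-1 and res-15
  task-6: everything it awaited (res-15 and res-5) is free; runs, freeing res-0


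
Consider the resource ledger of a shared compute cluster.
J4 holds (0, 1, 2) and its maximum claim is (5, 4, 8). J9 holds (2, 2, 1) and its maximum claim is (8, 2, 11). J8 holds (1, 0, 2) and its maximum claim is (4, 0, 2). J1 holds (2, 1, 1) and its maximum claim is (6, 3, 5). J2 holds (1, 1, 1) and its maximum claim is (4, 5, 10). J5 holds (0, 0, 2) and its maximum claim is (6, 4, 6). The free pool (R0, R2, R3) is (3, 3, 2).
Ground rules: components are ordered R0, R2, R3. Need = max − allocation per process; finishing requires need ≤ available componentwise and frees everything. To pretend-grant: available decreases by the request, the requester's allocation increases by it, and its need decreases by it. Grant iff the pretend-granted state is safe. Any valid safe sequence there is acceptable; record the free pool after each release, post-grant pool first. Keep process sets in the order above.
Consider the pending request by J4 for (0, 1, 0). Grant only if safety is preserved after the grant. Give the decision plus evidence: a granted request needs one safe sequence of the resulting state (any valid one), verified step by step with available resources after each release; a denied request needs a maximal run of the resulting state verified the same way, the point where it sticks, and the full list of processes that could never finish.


DENY: after the grant no complete ordering would exist.
Key observation: after J8, J1 the pool peaks at (6, 3, 5), and each blocked process is short somewhere: J4 on R3; J9 on R3; J2 on R2, R3; J5 on R2.
After a pretend grant, a maximal execution: J8, J1 — then nothing else fits. Step-by-step check:
  pool = (3, 2, 2)
  J8 needs (3, 0, 0) <= (3, 2, 2) -> finishes; pool += (1, 0, 2) = (4, 2, 4)
  J1 needs (4, 2, 4) <= (4, 2, 4) -> finishes; pool += (2, 1, 1) = (6, 3, 5)
  J4 still needs (5, 2, 6) but only (6, 3, 5) is free — short on R3
  J9 still needs (6, 0, 10) but only (6, 3, 5) is free — short on R3
  J2 still needs (3, 4, 9) but only (6, 3, 5) is free — short on R2 and R3
  J5 still needs (6, 4, 4) but only (6, 3, 5) is free — short on R2
Had the request been granted, J4, J9, J2 and J5 could never finish.


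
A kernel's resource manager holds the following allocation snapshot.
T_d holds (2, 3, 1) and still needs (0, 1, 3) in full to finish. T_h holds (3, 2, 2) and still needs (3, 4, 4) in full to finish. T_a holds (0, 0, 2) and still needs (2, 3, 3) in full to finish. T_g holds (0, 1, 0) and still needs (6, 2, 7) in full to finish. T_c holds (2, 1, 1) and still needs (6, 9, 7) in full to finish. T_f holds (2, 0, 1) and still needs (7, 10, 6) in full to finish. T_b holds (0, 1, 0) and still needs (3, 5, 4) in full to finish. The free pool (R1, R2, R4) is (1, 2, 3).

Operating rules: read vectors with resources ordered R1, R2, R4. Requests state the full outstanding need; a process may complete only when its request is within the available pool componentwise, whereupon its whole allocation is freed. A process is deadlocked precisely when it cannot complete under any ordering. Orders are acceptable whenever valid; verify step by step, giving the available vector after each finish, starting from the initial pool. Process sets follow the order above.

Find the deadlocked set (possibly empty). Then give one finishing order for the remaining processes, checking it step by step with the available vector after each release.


Nothing here is deadlocked.
Key observation: beginning at T_d, releases accumulate fast enough that every process eventually fits.
A valid finishing order for the others: T_d, T_a, T_b, T_h, T_g, T_c, T_f. Check, step by step:
  pool = (1, 2, 3)
  T_d needs (0, 1, 3) <= (1, 2, 3) -> finishes; pool += (2, 3, 1) = (3, 5, 4)
  T_a needs (2, 3, 3) <= (3, 5, 4) -> finishes; pool += (0, 0, 2) = (3, 5, 6)
  T_b needs (3, 5, 4) <= (3, 5, 6) -> finishes; pool += (0, 1, 0) = (3, 6, 6)
  T_h needs (3, 4, 4) <= (3, 6, 6) -> finishes; pool += (3, 2, 2) = (6, 8, 8)
  T_g needs (6, 2, 7) <= (6, 8, 8) -> finishes; pool += (0, 1, 0) = (6, 9, 8)
  T_c needs (6, 9, 7) <= (6, 9, 8) -> finishes; pool += (2, 1, 1) = (8, 10, 9)
  T_f needs (7, 10, 6) <= (8, 10, 9) -> finishes; pool += (2, 0, 1) = (10, 10, 10)


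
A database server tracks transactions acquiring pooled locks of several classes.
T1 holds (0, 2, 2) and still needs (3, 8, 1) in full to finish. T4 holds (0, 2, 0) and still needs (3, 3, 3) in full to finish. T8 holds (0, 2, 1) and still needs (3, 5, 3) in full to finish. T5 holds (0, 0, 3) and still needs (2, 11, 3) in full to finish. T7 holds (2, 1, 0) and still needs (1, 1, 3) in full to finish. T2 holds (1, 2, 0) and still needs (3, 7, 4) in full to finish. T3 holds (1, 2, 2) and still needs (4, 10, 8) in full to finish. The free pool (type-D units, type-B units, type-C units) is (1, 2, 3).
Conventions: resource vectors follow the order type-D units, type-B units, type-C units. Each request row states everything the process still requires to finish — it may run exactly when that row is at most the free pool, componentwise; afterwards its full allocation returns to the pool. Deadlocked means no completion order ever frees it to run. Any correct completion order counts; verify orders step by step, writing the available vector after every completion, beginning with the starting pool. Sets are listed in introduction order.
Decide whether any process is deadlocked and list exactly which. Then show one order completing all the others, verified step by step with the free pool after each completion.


Nothing here is deadlocked.
Key observation: T7 can run right away; the returned allocation unlocks the remaining processes in turn.
The rest can finish in the order T7, T4, T8, T2, T1, T5, T3. Check, step by step:
  pool = (1, 2, 3)
  T7: need (1, 1, 3) fits (1, 2, 3); releases (2, 1, 0), pool now (3, 3, 3)
  T4: need (3, 3, 3) fits (3, 3, 3); releases (0, 2, 0), pool now (3, 5, 3)
  T8: need (3, 5, 3) fits (3, 5, 3); releases (0, 2, 1), pool now (3, 7, 4)
  T2: need (3, 7, 4) fits (3, 7, 4); releases (1, 2, 0), pool now (4, 9, 4)
  T1: need (3, 8, 1) fits (4, 9, 4); releases (0, 2, 2), pool now (4, 11, 6)
  T5: need (2, 11, 3) fits (4, 11, 6); releases (0, 0, 3), pool now (4, 11, 9)
  T3: need (4, 10, 8) fits (4, 11, 9); releases (1, 2, 2), pool now (5, 13, 11)


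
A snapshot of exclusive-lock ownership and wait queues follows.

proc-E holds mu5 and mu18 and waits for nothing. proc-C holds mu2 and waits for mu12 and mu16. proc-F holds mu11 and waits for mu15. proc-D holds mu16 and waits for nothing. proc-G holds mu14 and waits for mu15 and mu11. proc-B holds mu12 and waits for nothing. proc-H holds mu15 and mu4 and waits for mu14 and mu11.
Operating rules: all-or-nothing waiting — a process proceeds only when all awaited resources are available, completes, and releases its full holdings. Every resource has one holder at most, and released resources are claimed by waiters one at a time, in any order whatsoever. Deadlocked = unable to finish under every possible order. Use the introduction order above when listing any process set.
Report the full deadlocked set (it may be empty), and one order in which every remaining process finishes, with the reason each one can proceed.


Deadlocked: proc-F, proc-G and proc-H.
Key observation: the cycle proc-F -> proc-H -> proc-F can never break — each member waits on the next; proc-G is caught in further circular waits.
The rest can finish in the order proc-B, proc-D, proc-C, proc-E.
Check, step by step:
  proc-B: no waits; runs immediately, freeing mu12
  proc-D: no waits; runs immediately, freeing mu16
  run proc-C (all its waits — mu12 and mu16 — are resolved); releases mu2
  proc-E: no waits; runs immediately, freeing mu5 and mu18


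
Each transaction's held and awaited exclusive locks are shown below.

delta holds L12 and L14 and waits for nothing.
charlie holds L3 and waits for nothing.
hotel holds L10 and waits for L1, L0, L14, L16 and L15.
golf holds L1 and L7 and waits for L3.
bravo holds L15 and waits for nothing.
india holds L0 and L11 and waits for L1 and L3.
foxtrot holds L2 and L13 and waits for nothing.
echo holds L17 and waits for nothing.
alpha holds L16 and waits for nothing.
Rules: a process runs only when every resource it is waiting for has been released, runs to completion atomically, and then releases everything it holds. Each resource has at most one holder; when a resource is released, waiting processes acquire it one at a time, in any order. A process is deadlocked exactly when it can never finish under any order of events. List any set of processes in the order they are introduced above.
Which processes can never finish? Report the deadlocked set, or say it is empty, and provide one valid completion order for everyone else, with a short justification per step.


The deadlocked set is empty.
Key observation: no waiting chain loops back on itself — every chain ends at a process that waits on nothing, so everyone eventually runs.
The rest can finish in the order alpha, charlie, echo, bravo, delta, golf, india, hotel, foxtrot.
Walking it through:
  run alpha (it waits on nothing); releases L16
  run charlie (it waits on nothing); releases L3
  run echo (it waits on nothing); releases L17
  run bravo (it waits on nothing); releases L15
  run delta (it waits on nothing); releases L12 and L14
  golf: everything it awaited (L3) is free; runs, freeing L1 and L7
  india: everything it awaited (L1 and L3) is free; runs, freeing L0 and L11
  hotel: everything it awaited (L1, L0, L14, L16 and L15) is free; runs, freeing L10
  run foxtrot (it waits on nothing); releases L2 and L13


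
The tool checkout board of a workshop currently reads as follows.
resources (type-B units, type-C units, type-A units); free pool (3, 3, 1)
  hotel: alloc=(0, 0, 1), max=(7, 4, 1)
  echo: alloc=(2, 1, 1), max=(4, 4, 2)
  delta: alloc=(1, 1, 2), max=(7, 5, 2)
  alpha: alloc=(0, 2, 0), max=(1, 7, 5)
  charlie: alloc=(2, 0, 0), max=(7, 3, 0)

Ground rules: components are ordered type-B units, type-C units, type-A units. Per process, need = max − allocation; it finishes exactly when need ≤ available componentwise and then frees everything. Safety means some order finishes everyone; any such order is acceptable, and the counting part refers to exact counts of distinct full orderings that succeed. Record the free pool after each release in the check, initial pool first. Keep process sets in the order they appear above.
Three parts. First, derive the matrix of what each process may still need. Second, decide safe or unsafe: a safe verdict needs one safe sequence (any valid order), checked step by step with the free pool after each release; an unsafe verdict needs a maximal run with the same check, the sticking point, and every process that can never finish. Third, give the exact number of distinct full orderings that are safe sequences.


(1) Need matrix, components ordered type-B units, type-C units, type-A units:
  hotel: (7, 4, 0)
  echo: (2, 3, 1)
  delta: (6, 4, 0)
  alpha: (1, 5, 5)
  charlie: (5, 3, 0)
(2) SAFE, for example via the order echo, charlie, hotel, delta, alpha.
Key observation: echo marks the first exact bind of the order: its need (2, 3, 1) fits the free (3, 3, 1) with zero slack on a requested resource.
Walking it through:
  pool = (3, 3, 1)
  echo needs (2, 3, 1) <= (3, 3, 1) -> finishes; pool += (2, 1, 1) = (5, 4, 2)
  charlie needs (5, 3, 0) <= (5, 4, 2) -> finishes; pool += (2, 0, 0) = (7, 4, 2)
  hotel needs (7, 4, 0) <= (7, 4, 2) -> finishes; pool += (0, 0, 1) = (7, 4, 3)
  delta needs (6, 4, 0) <= (7, 4, 3) -> finishes; pool += (1, 1, 2) = (8, 5, 5)
  alpha needs (1, 5, 5) <= (8, 5, 5) -> finishes; pool += (0, 2, 0) = (8, 7, 5)
(3) Precisely 2 of the possible complete orderings are safe sequences.


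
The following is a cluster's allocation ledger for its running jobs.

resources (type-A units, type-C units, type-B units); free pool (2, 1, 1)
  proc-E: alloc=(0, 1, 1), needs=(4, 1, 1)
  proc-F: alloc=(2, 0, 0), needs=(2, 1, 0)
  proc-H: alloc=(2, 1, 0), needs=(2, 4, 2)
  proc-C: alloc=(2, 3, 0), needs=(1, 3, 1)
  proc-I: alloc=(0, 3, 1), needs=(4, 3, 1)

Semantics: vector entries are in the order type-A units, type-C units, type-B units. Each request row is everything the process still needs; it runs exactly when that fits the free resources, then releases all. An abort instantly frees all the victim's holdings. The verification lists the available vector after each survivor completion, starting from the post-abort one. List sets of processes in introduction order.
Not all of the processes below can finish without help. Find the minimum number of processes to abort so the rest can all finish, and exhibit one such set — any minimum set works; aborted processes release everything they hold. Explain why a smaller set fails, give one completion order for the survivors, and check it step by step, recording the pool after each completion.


Abort proc-I.
Key observation: proc-C had no path to completion before; after the abort of proc-I ((0, 3, 1) returned), step 1 is where it fits.
Why nothing smaller works: aborting no one leaves the state deadlocked as given.
One survivor order: proc-C, proc-F, proc-E, proc-H. Walking it through (post-abort pool first):
  pool = (2, 4, 2)
  proc-C: need (1, 3, 1) fits (2, 4, 2); releases (2, 3, 0), pool now (4, 7, 2)
  proc-F: need (2, 1, 0) fits (4, 7, 2); releases (2, 0, 0), pool now (6, 7, 2)
  proc-E: need (4, 1, 1) fits (6, 7, 2); releases (0, 1, 1), pool now (6, 8, 3)
  proc-H: need (2, 4, 2) fits (6, 8, 3); releases (2, 1, 0), pool now (8, 9, 3)


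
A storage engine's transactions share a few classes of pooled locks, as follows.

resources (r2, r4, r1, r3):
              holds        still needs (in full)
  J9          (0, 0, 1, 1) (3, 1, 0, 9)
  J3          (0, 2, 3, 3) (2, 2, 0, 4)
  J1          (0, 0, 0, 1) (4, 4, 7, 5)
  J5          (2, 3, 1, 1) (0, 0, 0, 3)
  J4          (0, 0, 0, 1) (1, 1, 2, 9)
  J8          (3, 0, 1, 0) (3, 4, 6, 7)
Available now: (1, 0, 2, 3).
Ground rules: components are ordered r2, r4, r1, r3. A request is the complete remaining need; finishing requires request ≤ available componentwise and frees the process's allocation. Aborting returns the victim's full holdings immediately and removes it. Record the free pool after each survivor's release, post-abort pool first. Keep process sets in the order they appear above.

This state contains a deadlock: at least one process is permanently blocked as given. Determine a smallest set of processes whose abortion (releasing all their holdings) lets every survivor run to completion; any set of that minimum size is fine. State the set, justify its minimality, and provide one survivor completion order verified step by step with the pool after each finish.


The answer: abort J4.
Key observation: J9 could never have finished before the abort; with (0, 0, 0, 1) returned by J4, it fits at step 5.
No smaller set exists: with zero aborts the deadlock remains.
One survivor order: J5, J3, J8, J1, J9. Verifying each step (post-abort pool first):
  pool = (1, 0, 2, 4)
  J5 needs (0, 0, 0, 3) <= (1, 0, 2, 4) -> finishes; pool += (2, 3, 1, 1) = (3, 3, 3, 5)
  J3 needs (2, 2, 0, 4) <= (3, 3, 3, 5) -> finishes; pool += (0, 2, 3, 3) = (3, 5, 6, 8)
  J8 needs (3, 4, 6, 7) <= (3, 5, 6, 8) -> finishes; pool += (3, 0, 1, 0) = (6, 5, 7, 8)
  J1 needs (4, 4, 7, 5) <= (6, 5, 7, 8) -> finishes; pool += (0, 0, 0, 1) = (6, 5, 7, 9)
  J9 needs (3, 1, 0, 9) <= (6, 5, 7, 9) -> finishes; pool += (0, 0, 1, 1) = (6, 5, 8, 10)


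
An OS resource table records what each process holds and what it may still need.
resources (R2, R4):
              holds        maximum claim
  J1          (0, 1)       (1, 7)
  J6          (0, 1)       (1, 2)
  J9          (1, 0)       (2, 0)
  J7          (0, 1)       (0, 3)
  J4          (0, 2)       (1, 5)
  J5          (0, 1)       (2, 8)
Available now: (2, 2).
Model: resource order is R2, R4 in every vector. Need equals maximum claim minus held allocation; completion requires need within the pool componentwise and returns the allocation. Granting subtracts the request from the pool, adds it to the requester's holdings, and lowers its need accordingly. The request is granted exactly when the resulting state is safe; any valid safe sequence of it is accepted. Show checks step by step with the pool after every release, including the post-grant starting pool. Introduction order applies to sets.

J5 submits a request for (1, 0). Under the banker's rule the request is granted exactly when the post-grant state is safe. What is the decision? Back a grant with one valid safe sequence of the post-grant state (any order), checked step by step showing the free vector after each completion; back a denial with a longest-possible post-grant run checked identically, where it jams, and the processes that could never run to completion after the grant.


GRANT. The post-grant state is safe; one safe sequence: J6, J9, J7, J4, J1, J5.
Key observation: (1, 2) free after granting still covers J6 first, and each release covers the next.
Step-by-step check of the post-grant state:
  pool = (1, 2)
  J6: need (1, 1) fits (1, 2); releases (0, 1), pool now (1, 3)
  J9: need (1, 0) fits (1, 3); releases (1, 0), pool now (2, 3)
  J7: need (0, 2) fits (2, 3); releases (0, 1), pool now (2, 4)
  J4: need (1, 3) fits (2, 4); releases (0, 2), pool now (2, 6)
  J1: need (1, 6) fits (2, 6); releases (0, 1), pool now (2, 7)
  J5: need (1, 7) fits (2, 7); releases (1, 1), pool now (3, 8)


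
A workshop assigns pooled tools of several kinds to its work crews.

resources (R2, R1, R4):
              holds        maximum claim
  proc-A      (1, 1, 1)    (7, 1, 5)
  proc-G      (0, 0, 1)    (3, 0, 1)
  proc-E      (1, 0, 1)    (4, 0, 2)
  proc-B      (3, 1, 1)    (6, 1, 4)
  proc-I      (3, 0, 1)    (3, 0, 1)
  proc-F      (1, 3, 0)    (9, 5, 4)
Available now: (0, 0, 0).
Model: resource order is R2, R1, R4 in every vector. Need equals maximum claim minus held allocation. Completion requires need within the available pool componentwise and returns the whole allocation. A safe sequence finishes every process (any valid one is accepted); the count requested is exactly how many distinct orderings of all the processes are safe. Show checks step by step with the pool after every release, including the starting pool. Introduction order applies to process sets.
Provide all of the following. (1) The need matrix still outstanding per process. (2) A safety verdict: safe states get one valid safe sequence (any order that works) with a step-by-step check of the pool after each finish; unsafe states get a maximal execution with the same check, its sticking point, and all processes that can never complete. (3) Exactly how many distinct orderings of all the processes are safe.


(1) Remaining need (order R2, R1, R4):
  proc-A: (6, 0, 4)
  proc-G: (3, 0, 0)
  proc-E: (3, 0, 1)
  proc-B: (3, 0, 3)
  proc-I: (0, 0, 0)
  proc-F: (8, 2, 4)
(2) The state is SAFE; one workable sequence: proc-I, proc-G, proc-E, proc-B, proc-A, proc-F.
Key observation: proc-G marks the first exact bind of the order: its need (3, 0, 0) fits the free (3, 0, 1) with zero slack on a requested resource.
Walking it through:
  pool = (0, 0, 0)
  proc-I: need (0, 0, 0) fits (0, 0, 0); releases (3, 0, 1), pool now (3, 0, 1)
  proc-G: need (3, 0, 0) fits (3, 0, 1); releases (0, 0, 1), pool now (3, 0, 2)
  proc-E: need (3, 0, 1) fits (3, 0, 2); releases (1, 0, 1), pool now (4, 0, 3)
  proc-B: need (3, 0, 3) fits (4, 0, 3); releases (3, 1, 1), pool now (7, 1, 4)
  proc-A: need (6, 0, 4) fits (7, 1, 4); releases (1, 1, 1), pool now (8, 2, 5)
  proc-F: need (8, 2, 4) fits (8, 2, 5); releases (1, 3, 0), pool now (9, 5, 5)
(3) Exactly 2 of the possible complete orderings are safe sequences.


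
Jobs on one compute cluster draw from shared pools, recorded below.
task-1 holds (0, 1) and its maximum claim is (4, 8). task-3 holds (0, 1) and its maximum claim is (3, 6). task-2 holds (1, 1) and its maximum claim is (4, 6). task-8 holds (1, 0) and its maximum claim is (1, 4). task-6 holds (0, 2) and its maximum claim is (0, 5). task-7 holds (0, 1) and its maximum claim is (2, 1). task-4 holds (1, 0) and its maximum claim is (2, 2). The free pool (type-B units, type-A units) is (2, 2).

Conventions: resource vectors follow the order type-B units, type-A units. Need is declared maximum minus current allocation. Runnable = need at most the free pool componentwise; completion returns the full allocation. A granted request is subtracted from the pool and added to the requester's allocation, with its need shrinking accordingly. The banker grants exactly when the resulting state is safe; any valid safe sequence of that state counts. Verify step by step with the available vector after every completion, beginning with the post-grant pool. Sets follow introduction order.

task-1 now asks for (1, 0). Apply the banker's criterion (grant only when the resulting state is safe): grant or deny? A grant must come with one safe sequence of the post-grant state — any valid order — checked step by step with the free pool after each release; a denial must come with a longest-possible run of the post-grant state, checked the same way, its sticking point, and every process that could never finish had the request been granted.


GRANT. The post-grant state is safe; one safe sequence: task-4, task-7, task-6, task-8, task-2, task-3, task-1.
Key observation: even at the reduced pool (1, 2), task-4 fits immediately, so safety survives the grant.
Check on the post-grant state, step by step:
  pool = (1, 2)
  task-4 needs (1, 2) <= (1, 2) -> finishes; pool += (1, 0) = (2, 2)
  task-7 needs (2, 0) <= (2, 2) -> finishes; pool += (0, 1) = (2, 3)
  task-6 needs (0, 3) <= (2, 3) -> finishes; pool += (0, 2) = (2, 5)
  task-8 needs (0, 4) <= (2, 5) -> finishes; pool += (1, 0) = (3, 5)
  task-2 needs (3, 5) <= (3, 5) -> finishes; pool += (1, 1) = (4, 6)
  task-3 needs (3, 5) <= (4, 6) -> finishes; pool += (0, 1) = (4, 7)
  task-1 needs (3, 7) <= (4, 7) -> finishes; pool += (1, 1) = (5, 8)
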